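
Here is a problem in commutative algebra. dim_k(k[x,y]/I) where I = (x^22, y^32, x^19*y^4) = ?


k[x,y]/I, I = (x^22, y^32, x^19*y^4)
Rect: 22x32=704. Corner: (22-19)x(32-4)=84.
dim = 704-84 = 620


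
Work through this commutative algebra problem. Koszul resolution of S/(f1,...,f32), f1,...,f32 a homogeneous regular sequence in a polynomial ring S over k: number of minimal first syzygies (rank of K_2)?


Regular sequence => Koszul complex is the minimal free resolution.
Syz_1 minimally generated by Koszul relations f_i*e_j - f_j*e_i (i<j): mu(Syz_1) = beta_2 = C(m,2) = m(m-1)/2
m=32
32*31/2 = 496


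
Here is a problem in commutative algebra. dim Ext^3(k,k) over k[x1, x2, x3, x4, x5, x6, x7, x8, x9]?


C(n,i)=C(9,3)=84


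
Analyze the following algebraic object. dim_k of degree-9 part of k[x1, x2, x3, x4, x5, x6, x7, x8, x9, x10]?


C(d+n-1,n-1)=C(18,9)=48620


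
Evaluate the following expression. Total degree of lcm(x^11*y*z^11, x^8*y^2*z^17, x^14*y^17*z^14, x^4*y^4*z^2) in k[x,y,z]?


lcm = componentwise max:
x: max(11,8,14,4)=14
y: max(1,2,17,4)=17
z: max(11,17,14,2)=17
Total=14+17+17=48


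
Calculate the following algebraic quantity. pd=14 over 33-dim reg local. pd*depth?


pd+depth=33
depth=33-14=19
pd*depth=14*19=266


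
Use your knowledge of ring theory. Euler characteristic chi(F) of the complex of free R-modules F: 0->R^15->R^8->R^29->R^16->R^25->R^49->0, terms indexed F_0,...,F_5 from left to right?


chi = sum (-1)^i * rank:
(-1)^0*15=15
(-1)^1*8=-8
(-1)^2*29=29
(-1)^3*16=-16
(-1)^4*25=25
(-1)^5*49=-49
chi=-4


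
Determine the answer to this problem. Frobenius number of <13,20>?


gcd(13,20)=1 => F=ab-a-b=13*20-13-20=260-33=227


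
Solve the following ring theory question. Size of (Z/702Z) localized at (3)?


3-primary part: 702=3^3*26
Size=3^3=27


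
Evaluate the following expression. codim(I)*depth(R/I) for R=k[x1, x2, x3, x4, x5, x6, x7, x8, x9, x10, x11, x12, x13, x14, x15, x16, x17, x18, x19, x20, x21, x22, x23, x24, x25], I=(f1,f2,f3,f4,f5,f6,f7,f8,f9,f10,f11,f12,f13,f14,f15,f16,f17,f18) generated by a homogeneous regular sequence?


codim=18, depth=dim(R/I)=25-18=7
Product=18*7=126


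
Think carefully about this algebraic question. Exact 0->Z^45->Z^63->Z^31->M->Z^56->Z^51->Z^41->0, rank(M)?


Alt sum=0:
(-1)^0*45 + (-1)^1*63 + (-1)^2*31 + (-1)^3*? + (-1)^4*56 + (-1)^5*51 + (-1)^6*41=0
rank(M)=59


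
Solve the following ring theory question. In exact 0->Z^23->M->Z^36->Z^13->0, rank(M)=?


Alt sum=0:
(-1)^0*23 + (-1)^1*? + (-1)^2*36 + (-1)^3*13=0
rank(M)=46


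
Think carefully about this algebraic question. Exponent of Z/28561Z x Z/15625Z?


Exponent = lcm of the cyclic orders; pairwise coprime => product.
13^4*5^6=28561*15625=446265625


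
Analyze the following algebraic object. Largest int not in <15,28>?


gcd(15,28)=1 => F=ab-a-b=15*28-15-28=420-43=377


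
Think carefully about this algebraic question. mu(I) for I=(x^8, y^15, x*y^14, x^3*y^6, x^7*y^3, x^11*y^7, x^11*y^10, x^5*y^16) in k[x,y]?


Remove redundant (divisible by others).
x^5*y^16 redundant.
x^11*y^10 redundant.
x^11*y^7 redundant.
Min: x^8, x^7*y^3, x^3*y^6, x*y^14, y^15
Count=5


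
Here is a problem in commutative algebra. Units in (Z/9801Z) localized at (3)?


Local ring = Z/81Z.
phi(81) = 3^3*(3-1) = 54


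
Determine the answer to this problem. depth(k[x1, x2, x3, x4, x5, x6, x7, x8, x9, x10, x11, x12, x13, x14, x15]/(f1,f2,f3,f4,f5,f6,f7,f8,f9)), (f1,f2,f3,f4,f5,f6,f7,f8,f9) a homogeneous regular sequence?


depth(R)=15
depth(R/I)=15-9=6


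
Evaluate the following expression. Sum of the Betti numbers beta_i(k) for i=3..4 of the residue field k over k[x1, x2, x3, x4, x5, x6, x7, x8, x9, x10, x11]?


Koszul resolution: beta_i(k)=C(n,i), n=11
C(11,3)=165, C(11,4)=330
Sum=495


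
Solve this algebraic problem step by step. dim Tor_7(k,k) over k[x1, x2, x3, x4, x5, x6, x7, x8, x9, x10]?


Koszul: C(n,i)=C(10,7)=120


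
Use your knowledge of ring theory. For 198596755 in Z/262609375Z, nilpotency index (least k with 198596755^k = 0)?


198596755^k mod 262609375:
k=1: 198596755
k=2: 115608150
k=3: 195381375
k=4: 189078750
k=5: 157565625
k=6: 0
First zero at k = 6


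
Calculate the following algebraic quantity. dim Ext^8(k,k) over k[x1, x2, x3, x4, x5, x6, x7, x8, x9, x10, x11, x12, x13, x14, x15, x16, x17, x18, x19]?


C(n,i)=C(19,8)=75582


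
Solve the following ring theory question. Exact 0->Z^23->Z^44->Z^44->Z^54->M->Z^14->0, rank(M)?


Alt sum=0:
(-1)^0*23 + (-1)^1*44 + (-1)^2*44 + (-1)^3*54 + (-1)^4*? + (-1)^5*14=0
rank(M)=45


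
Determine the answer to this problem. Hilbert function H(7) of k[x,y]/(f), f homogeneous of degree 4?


H(t)=d for t>=d-1.
d=4, t=7
H(7)=4


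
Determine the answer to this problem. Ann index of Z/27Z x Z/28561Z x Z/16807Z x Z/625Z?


Exponent = lcm of the cyclic orders; pairwise coprime => product.
3^3*13^4*7^5*5^4=27*28561*16807*625=8100417268125


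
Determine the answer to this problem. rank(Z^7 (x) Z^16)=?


rank(M(x)N) = rank(M)*rank(N)
7*16 = 112


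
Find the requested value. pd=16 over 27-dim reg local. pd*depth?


pd+depth=27
depth=27-16=11
pd*depth=16*11=176


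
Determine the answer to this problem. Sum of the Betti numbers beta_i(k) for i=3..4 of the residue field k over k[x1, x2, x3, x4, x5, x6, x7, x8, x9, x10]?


Koszul resolution: beta_i(k)=C(n,i), n=10
C(10,3)=120, C(10,4)=210
Sum=330


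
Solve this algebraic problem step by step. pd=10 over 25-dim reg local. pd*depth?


pd+depth=25
depth=25-10=15
pd*depth=10*15=150


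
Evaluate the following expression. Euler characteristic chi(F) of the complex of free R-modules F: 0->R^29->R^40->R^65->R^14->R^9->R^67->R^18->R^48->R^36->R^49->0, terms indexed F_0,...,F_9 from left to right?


chi = sum (-1)^i * rank:
(-1)^0*29=29
(-1)^1*40=-40
(-1)^2*65=65
(-1)^3*14=-14
(-1)^4*9=9
(-1)^5*67=-67
(-1)^6*18=18
(-1)^7*48=-48
(-1)^8*36=36
(-1)^9*49=-49
chi=-61


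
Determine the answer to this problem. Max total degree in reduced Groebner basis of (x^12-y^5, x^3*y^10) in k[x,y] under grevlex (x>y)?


LT(f1)=x^12, LT(f2)=x^3y^10, lcm=x^12y^10
S(f1,f2) = y^10*f1 - x^9*f2 = -y^15
Reduced GB = {f1, f2, y^15}; degrees 12, 13, 15
Max = 15


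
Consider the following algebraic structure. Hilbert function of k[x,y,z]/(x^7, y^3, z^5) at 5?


Need i<7, j<3, k<5 with i+j+k=5.
For each i, j ranges over max(0,5-i-4)..min(2,5-i):
  i=0: j in [1,2] -> 2
  i=1: j in [0,2] -> 3
  i=2: j in [0,2] -> 3
  i=3: j in [0,2] -> 3
  i=4: j in [0,1] -> 2
  i=5: j in [0,0] -> 1
H(5) = 2+3+3+3+2+1 = 14


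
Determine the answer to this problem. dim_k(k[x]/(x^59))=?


Basis: 1,x,...,x^58
dim=59


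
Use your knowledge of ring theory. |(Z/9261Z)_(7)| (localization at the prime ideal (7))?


7-primary part: 9261=7^3*27
Size=7^3=343


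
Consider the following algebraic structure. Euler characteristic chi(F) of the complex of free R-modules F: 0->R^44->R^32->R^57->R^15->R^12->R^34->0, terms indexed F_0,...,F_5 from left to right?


chi = sum (-1)^i * rank:
(-1)^0*44=44
(-1)^1*32=-32
(-1)^2*57=57
(-1)^3*15=-15
(-1)^4*12=12
(-1)^5*34=-34
chi=32


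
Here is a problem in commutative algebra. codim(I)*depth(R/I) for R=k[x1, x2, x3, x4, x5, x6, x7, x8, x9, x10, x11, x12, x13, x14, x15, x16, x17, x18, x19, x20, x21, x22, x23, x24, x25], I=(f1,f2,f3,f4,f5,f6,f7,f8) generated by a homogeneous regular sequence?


codim=8, depth=dim(R/I)=25-8=17
Product=8*17=136


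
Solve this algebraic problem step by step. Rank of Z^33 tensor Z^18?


rank(M(x)N) = rank(M)*rank(N)
33*18 = 594


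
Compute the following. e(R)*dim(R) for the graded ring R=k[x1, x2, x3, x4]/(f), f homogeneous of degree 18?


e(R)=deg(f)=18, dim(R)=4-1=3
e*dim=18*3=54


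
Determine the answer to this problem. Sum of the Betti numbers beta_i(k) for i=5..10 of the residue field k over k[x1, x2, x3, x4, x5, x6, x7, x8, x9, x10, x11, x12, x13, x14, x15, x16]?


Koszul resolution: beta_i(k)=C(n,i), n=16
C(16,5)=4368, C(16,6)=8008, C(16,7)=11440, C(16,8)=12870, C(16,9)=11440, C(16,10)=8008
Sum=56134


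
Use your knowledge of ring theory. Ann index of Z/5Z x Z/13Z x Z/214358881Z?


Exponent = lcm of the cyclic orders; pairwise coprime => product.
5^1*13^1*11^8=5*13*214358881=13933327265


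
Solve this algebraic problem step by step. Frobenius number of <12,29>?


gcd(12,29)=1 => F=ab-a-b=12*29-12-29=348-41=307


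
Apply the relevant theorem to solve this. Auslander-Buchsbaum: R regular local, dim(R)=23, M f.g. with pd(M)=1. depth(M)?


pd+depth=depth(R)=23
depth=23-1=22


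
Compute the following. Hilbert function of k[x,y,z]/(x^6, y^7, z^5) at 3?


Need i<6, j<7, k<5 with i+j+k=3.
For each i, j ranges over max(0,3-i-4)..min(6,3-i):
  i=0: j in [0,3] -> 4
  i=1: j in [0,2] -> 3
  i=2: j in [0,1] -> 2
  i=3: j in [0,0] -> 1
H(3) = 4+3+2+1 = 10


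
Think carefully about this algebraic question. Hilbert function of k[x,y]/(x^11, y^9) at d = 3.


k[x,y], I = (x^11, y^9), d = 3
Need i < 11 and d-i < 9.
Range: 0 <= i <= 3.
H(3) = 4


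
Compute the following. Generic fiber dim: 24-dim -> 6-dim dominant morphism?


dim(fiber)=dim(X)-dim(Y)=24-6=18


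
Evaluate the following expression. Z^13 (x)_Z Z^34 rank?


rank(M(x)N) = rank(M)*rank(N)
13*34 = 442


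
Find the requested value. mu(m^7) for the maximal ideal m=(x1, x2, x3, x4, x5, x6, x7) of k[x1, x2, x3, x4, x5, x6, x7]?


Graded Nakayama: mu(m^d) = dim_k (m^d/m^(d+1)) = #degree-7 monomials in 7 vars
C(n+d-1,d)=C(13,7)=1716


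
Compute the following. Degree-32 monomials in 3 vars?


C(d+n-1,n-1)=C(34,2)=561


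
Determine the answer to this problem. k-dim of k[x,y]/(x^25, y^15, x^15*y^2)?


k[x,y]/I, I = (x^25, y^15, x^15*y^2)
Rect: 25x15=375. Corner: (25-15)x(15-2)=130.
dim = 375-130 = 245


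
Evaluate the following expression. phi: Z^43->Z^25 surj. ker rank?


rank(ker) = 43-25 = 18


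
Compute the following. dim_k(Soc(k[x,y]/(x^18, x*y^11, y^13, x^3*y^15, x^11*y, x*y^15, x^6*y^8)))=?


Socle = ann(m) = span of standard monomials u with x*u, y*u in I (staircase corners).
Redundant generators: x*y^15, x^3*y^15
Minimal generators: x^18, x^11*y, x^6*y^8, x*y^11, y^13
Corners: y^12, x^5y^10, x^10y^7, x^17
Socle dim=4


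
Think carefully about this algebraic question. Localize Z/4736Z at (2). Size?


2-primary part: 4736=2^7*37
Size=2^7=128


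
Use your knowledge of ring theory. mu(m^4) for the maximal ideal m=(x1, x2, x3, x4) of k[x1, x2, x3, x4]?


Graded Nakayama: mu(m^d) = dim_k (m^d/m^(d+1)) = #degree-4 monomials in 4 vars
C(n+d-1,d)=C(7,4)=35


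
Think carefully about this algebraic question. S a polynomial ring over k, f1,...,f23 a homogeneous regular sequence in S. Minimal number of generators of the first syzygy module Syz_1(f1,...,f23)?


Regular sequence => Koszul complex is the minimal free resolution.
Syz_1 minimally generated by Koszul relations f_i*e_j - f_j*e_i (i<j): mu(Syz_1) = beta_2 = C(m,2) = m(m-1)/2
m=23
23*22/2 = 253


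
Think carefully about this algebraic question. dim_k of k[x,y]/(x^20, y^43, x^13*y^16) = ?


k[x,y]/I, I = (x^20, y^43, x^13*y^16)
Rect: 20x43=860. Corner: (20-13)x(43-16)=189.
dim = 860-189 = 671


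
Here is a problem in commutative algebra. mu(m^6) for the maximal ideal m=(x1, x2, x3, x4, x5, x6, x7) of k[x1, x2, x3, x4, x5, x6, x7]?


Graded Nakayama: mu(m^d) = dim_k (m^d/m^(d+1)) = #degree-6 monomials in 7 vars
C(n+d-1,d)=C(12,6)=924


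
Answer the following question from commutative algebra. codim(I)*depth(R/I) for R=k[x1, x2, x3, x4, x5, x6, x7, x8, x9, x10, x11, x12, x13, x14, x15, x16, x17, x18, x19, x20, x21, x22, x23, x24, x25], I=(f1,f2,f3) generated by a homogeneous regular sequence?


codim=3, depth=dim(R/I)=25-3=22
Product=3*22=66


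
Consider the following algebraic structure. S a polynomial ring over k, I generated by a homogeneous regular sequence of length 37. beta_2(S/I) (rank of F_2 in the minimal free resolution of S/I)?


Regular sequence => Koszul complex is the minimal free resolution.
Syz_1 minimally generated by Koszul relations f_i*e_j - f_j*e_i (i<j): mu(Syz_1) = beta_2 = C(m,2) = m(m-1)/2
m=37
37*36/2 = 666


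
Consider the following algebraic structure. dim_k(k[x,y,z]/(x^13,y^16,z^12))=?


Basis: x^iy^jz^k, i<13,j<16,k<12
13*16*12=2496


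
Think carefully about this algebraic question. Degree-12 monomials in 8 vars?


C(d+n-1,n-1)=C(19,7)=50388


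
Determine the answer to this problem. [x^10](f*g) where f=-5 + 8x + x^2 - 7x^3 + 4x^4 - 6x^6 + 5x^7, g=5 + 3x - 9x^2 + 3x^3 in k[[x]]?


[x^10] = sum a_i*b_j, i+j=10
  5*3=15
Sum=15


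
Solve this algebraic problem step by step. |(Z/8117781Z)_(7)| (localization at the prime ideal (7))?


7-primary part: 8117781=7^6*69
Size=7^6=117649


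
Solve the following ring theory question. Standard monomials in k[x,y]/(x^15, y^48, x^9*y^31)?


k[x,y]/I, I = (x^15, y^48, x^9*y^31)
Rect: 15x48=720. Corner: (15-9)x(48-31)=102.
dim = 720-102 = 618


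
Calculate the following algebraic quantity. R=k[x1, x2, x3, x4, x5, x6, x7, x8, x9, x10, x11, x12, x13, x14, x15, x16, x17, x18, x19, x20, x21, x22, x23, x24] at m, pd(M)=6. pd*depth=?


pd+depth=24
depth=24-6=18
pd*depth=6*18=108


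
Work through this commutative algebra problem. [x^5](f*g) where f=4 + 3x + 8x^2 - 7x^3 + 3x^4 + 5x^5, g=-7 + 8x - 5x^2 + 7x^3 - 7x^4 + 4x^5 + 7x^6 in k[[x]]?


[x^5] = sum a_i*b_j, i+j=5
  4*4=16
  3*-7=-21
  8*7=56
  -7*-5=35
  3*8=24
  5*-7=-35
Sum=75


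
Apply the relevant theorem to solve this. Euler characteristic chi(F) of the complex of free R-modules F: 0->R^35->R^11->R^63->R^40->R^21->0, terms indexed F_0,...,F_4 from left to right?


chi = sum (-1)^i * rank:
(-1)^0*35=35
(-1)^1*11=-11
(-1)^2*63=63
(-1)^3*40=-40
(-1)^4*21=21
chi=68


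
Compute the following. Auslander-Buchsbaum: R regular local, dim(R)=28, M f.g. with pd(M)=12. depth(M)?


pd+depth=depth(R)=28
depth=28-12=16


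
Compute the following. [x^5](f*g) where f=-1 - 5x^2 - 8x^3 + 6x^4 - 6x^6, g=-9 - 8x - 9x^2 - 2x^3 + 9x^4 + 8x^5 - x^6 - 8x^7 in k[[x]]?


[x^5] = sum a_i*b_j, i+j=5
  -1*8=-8
  -5*-2=10
  -8*-9=72
  6*-8=-48
Sum=26


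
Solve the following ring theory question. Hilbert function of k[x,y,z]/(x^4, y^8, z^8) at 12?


Need i<4, j<8, k<8 with i+j+k=12.
For each i, j ranges over max(0,12-i-7)..min(7,12-i):
  i=0: j in [5,7] -> 3
  i=1: j in [4,7] -> 4
  i=2: j in [3,7] -> 5
  i=3: j in [2,7] -> 6
H(12) = 3+4+5+6 = 18


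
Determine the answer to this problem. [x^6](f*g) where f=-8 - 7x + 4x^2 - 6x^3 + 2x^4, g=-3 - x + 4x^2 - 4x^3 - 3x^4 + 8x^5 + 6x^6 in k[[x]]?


[x^6] = sum a_i*b_j, i+j=6
  -8*6=-48
  -7*8=-56
  4*-3=-12
  -6*-4=24
  2*4=8
Sum=-84


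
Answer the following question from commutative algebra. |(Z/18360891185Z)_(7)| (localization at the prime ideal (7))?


7-primary part: 18360891185=7^10*65
Size=7^10=282475249


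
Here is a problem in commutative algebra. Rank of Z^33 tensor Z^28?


rank(M(x)N) = rank(M)*rank(N)
33*28 = 924


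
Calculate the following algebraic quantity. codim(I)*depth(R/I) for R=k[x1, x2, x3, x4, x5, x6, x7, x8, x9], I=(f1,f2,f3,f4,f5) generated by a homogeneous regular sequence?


codim=5, depth=dim(R/I)=9-5=4
Product=5*4=20


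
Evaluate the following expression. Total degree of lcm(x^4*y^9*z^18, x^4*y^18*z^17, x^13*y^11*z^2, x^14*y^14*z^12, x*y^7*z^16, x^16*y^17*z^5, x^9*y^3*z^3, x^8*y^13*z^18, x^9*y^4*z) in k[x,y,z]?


lcm = componentwise max:
x: max(4,4,13,14,1,16,9,8,9)=16
y: max(9,18,11,14,7,17,3,13,4)=18
z: max(18,17,2,12,16,5,3,18,1)=18
Total=16+18+18=52


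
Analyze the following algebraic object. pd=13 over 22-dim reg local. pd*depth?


pd+depth=22
depth=22-13=9
pd*depth=13*9=117


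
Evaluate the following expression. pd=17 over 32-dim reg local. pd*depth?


pd+depth=32
depth=32-17=15
pd*depth=17*15=255


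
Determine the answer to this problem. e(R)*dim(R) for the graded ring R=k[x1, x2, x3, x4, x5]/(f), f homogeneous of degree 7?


e(R)=deg(f)=7, dim(R)=5-1=4
e*dim=7*4=28


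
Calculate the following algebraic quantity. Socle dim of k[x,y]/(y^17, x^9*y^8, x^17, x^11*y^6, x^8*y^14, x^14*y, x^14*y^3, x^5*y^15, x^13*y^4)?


Socle = ann(m) = span of standard monomials u with x*u, y*u in I (staircase corners).
Redundant generators: x^14*y^3
Minimal generators: x^17, x^14*y, x^13*y^4, x^11*y^6, x^9*y^8, x^8*y^14, x^5*y^15, y^17
Corners: x^4y^16, x^7y^14, x^8y^13, x^10y^7, x^12y^5, x^13y^3, x^16
Socle dim=7


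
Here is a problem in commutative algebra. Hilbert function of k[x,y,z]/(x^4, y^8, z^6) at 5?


Need i<4, j<8, k<6 with i+j+k=5.
For each i, j ranges over max(0,5-i-5)..min(7,5-i):
  i=0: j in [0,5] -> 6
  i=1: j in [0,4] -> 5
  i=2: j in [0,3] -> 4
  i=3: j in [0,2] -> 3
H(5) = 6+5+4+3 = 18


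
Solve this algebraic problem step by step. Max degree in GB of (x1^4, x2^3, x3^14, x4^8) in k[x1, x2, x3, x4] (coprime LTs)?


Pure powers, coprime LTs => already GB.
Degrees: 4, 3, 14, 8
Max=14


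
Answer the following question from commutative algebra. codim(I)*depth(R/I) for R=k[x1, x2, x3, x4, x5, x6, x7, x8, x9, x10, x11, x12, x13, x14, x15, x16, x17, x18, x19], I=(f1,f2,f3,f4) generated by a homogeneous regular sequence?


codim=4, depth=dim(R/I)=19-4=15
Product=4*15=60


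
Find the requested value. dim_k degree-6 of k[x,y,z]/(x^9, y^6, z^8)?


Need i<9, j<6, k<8 with i+j+k=6.
For each i, j ranges over max(0,6-i-7)..min(5,6-i):
  i=0: j in [0,5] -> 6
  i=1: j in [0,5] -> 6
  i=2: j in [0,4] -> 5
  i=3: j in [0,3] -> 4
  i=4: j in [0,2] -> 3
  i=5: j in [0,1] -> 2
  i=6: j in [0,0] -> 1
H(6) = 6+6+5+4+3+2+1 = 27


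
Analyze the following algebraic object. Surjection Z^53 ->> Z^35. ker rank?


rank(ker) = 53-35 = 18


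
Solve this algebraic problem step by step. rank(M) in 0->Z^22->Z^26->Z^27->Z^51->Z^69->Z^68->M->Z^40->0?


Alt sum=0:
(-1)^0*22 + (-1)^1*26 + (-1)^2*27 + (-1)^3*51 + (-1)^4*69 + (-1)^5*68 + (-1)^6*? + (-1)^7*40=0
rank(M)=67


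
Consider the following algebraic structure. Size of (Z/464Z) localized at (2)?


2-primary part: 464=2^4*29
Size=2^4=16


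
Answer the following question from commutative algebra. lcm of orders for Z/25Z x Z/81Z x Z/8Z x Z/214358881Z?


Exponent = lcm of the cyclic orders; pairwise coprime => product.
5^2*3^4*2^3*11^8=25*81*8*214358881=3472613872200


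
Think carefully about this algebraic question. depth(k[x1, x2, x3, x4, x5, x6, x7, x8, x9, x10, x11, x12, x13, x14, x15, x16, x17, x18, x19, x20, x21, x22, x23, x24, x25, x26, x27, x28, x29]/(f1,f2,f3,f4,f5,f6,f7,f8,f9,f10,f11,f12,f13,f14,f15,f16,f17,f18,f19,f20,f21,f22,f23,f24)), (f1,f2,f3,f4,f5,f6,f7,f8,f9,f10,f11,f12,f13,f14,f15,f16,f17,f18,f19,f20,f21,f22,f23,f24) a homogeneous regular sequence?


depth(R)=29
depth(R/I)=29-24=5


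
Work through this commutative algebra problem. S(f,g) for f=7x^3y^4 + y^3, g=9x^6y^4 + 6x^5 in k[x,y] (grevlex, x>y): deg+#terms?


LT(f)=7x^3y^4, LT(g)=9x^6y^4
lcm(LM)=x^6y^4
S(f,g) (scaled by 63 to clear denominators) = 9x^3*f - 7*g = 9x^3y^3 - 42x^5
2 terms, deg 6.
6+2=8


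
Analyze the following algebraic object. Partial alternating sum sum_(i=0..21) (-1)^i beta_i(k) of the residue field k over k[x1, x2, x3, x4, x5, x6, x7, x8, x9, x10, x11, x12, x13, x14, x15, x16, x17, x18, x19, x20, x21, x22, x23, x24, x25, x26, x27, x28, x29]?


Koszul resolution: beta_i(k)=C(n,i), n=29
sum_(i=0..p) (-1)^i C(n,i) = (-1)^p C(n-1,p)
(-1)^21*C(28,21) = (-1)^21*1184040 = -1184040


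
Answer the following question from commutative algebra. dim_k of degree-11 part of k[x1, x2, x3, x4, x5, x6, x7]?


C(d+n-1,n-1)=C(17,6)=12376


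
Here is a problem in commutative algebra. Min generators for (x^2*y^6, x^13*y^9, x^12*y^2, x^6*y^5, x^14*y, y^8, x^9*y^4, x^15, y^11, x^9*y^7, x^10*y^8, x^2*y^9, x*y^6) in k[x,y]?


Remove redundant (divisible by others).
x^9*y^7 redundant.
x^13*y^9 redundant.
x^10*y^8 redundant.
x^2*y^6 redundant.
y^11 redundant.
x^2*y^9 redundant.
Min: x^15, x^14*y, x^12*y^2, x^9*y^4, x^6*y^5, x*y^6, y^8
Count=7


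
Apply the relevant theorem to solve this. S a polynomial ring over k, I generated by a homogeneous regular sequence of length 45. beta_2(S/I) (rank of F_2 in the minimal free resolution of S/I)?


Regular sequence => Koszul complex is the minimal free resolution.
Syz_1 minimally generated by Koszul relations f_i*e_j - f_j*e_i (i<j): mu(Syz_1) = beta_2 = C(m,2) = m(m-1)/2
m=45
45*44/2 = 990


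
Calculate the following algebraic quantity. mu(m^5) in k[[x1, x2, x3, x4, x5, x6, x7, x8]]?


C(n+d-1,d)=C(12,5)=792


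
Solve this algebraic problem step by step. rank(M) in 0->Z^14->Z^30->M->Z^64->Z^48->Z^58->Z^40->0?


Alt sum=0:
(-1)^0*14 + (-1)^1*30 + (-1)^2*? + (-1)^3*64 + (-1)^4*48 + (-1)^5*58 + (-1)^6*40=0
rank(M)=50


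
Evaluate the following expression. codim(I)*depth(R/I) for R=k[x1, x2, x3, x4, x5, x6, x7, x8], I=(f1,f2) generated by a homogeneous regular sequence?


codim=2, depth=dim(R/I)=8-2=6
Product=2*6=12


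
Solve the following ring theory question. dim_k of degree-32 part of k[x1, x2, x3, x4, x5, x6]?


C(d+n-1,n-1)=C(37,5)=435897


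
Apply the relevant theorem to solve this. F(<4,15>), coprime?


gcd(4,15)=1 => F=ab-a-b=4*15-4-15=60-19=41


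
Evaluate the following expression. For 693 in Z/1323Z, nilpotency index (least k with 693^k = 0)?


693^k mod 1323:
k=1: 693
k=2: 0
First zero at k = 2


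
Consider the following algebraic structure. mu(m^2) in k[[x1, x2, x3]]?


C(n+d-1,d)=C(4,2)=6


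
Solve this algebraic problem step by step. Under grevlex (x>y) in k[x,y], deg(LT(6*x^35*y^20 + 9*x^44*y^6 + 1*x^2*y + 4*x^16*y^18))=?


LT: 6*x^35*y^20
deg_x=35, deg_y=20
Total=35+20=55


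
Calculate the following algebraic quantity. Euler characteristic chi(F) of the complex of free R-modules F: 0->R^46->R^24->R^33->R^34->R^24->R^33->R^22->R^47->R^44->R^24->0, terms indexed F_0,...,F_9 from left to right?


chi = sum (-1)^i * rank:
(-1)^0*46=46
(-1)^1*24=-24
(-1)^2*33=33
(-1)^3*34=-34
(-1)^4*24=24
(-1)^5*33=-33
(-1)^6*22=22
(-1)^7*47=-47
(-1)^8*44=44
(-1)^9*24=-24
chi=7


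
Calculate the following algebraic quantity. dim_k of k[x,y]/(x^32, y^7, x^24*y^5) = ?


k[x,y]/I, I = (x^32, y^7, x^24*y^5)
Rect: 32x7=224. Corner: (32-24)x(7-5)=16.
dim = 224-16 = 208


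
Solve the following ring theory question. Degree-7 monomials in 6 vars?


C(d+n-1,n-1)=C(12,5)=792


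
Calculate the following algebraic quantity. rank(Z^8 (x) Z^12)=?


rank(M(x)N) = rank(M)*rank(N)
8*12 = 96


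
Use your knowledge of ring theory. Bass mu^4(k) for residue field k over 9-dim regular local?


C(n,i)=C(9,4)=126


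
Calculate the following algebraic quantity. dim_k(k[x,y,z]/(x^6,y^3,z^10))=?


Basis: x^iy^jz^k, i<6,j<3,k<10
6*3*10=180


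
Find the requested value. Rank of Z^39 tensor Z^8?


rank(M(x)N) = rank(M)*rank(N)
39*8 = 312


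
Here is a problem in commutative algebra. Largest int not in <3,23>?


gcd(3,23)=1 => F=ab-a-b=3*23-3-23=69-26=43


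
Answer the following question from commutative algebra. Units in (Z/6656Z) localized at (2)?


Local ring = Z/512Z.
phi(512) = 2^8*(2-1) = 256


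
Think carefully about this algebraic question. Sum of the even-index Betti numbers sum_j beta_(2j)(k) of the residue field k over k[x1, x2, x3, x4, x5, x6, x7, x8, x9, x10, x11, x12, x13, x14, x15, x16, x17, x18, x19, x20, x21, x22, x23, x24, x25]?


Koszul resolution: beta_i(k)=C(n,i), n=25
sum_even C(25,i) = 2^(n-1) = 2^24 = 16777216


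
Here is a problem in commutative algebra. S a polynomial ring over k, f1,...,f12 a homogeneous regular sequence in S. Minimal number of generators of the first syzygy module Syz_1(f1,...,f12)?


Regular sequence => Koszul complex is the minimal free resolution.
Syz_1 minimally generated by Koszul relations f_i*e_j - f_j*e_i (i<j): mu(Syz_1) = beta_2 = C(m,2) = m(m-1)/2
m=12
12*11/2 = 66


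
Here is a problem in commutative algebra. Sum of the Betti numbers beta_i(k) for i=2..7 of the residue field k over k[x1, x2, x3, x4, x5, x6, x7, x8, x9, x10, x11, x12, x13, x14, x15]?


Koszul resolution: beta_i(k)=C(n,i), n=15
C(15,2)=105, C(15,3)=455, C(15,4)=1365, C(15,5)=3003, C(15,6)=5005, C(15,7)=6435
Sum=16368


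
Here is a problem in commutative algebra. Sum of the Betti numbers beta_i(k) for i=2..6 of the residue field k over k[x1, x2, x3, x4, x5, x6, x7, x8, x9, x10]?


Koszul resolution: beta_i(k)=C(n,i), n=10
C(10,2)=45, C(10,3)=120, C(10,4)=210, C(10,5)=252, C(10,6)=210
Sum=837


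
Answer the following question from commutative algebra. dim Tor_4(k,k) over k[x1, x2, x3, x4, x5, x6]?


Koszul: C(n,i)=C(6,4)=15


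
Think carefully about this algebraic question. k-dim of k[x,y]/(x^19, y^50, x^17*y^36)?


k[x,y]/I, I = (x^19, y^50, x^17*y^36)
Rect: 19x50=950. Corner: (19-17)x(50-36)=28.
dim = 950-28 = 922


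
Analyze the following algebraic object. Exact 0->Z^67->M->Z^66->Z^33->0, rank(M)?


Alt sum=0:
(-1)^0*67 + (-1)^1*? + (-1)^2*66 + (-1)^3*33=0
rank(M)=100


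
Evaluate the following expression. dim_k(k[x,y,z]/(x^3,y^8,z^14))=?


Basis: x^iy^jz^k, i<3,j<8,k<14
3*8*14=336


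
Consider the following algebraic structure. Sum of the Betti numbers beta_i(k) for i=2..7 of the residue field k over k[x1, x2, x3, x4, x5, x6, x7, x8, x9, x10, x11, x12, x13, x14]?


Koszul resolution: beta_i(k)=C(n,i), n=14
C(14,2)=91, C(14,3)=364, C(14,4)=1001, C(14,5)=2002, C(14,6)=3003, C(14,7)=3432
Sum=9893


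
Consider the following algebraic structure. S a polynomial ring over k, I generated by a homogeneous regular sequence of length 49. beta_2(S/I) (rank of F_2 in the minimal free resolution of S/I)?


Regular sequence => Koszul complex is the minimal free resolution.
Syz_1 minimally generated by Koszul relations f_i*e_j - f_j*e_i (i<j): mu(Syz_1) = beta_2 = C(m,2) = m(m-1)/2
m=49
49*48/2 = 1176


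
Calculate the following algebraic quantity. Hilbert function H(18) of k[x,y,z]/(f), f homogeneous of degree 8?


C(20,2)-C(12,2)=190-66=124


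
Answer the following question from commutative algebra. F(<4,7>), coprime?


gcd(4,7)=1 => F=ab-a-b=4*7-4-7=28-11=17


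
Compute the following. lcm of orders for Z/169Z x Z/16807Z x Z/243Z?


Exponent = lcm of the cyclic orders; pairwise coprime => product.
13^2*7^5*3^5=169*16807*243=690213069


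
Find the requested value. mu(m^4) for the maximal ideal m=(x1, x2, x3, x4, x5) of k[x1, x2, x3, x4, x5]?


Graded Nakayama: mu(m^d) = dim_k (m^d/m^(d+1)) = #degree-4 monomials in 5 vars
C(n+d-1,d)=C(8,4)=70


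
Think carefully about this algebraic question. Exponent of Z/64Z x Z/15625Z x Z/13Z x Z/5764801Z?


Exponent = lcm of the cyclic orders; pairwise coprime => product.
2^6*5^6*13^1*7^8=64*15625*13*5764801=74942413000000


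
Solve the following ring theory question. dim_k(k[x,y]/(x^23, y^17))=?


Basis: x^i*y^j, i<23, j<17
23*17=391


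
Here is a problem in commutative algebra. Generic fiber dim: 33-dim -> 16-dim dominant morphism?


dim(fiber)=dim(X)-dim(Y)=33-16=17


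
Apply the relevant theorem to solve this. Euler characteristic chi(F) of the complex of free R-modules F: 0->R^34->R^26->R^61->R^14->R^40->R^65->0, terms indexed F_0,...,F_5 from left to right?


chi = sum (-1)^i * rank:
(-1)^0*34=34
(-1)^1*26=-26
(-1)^2*61=61
(-1)^3*14=-14
(-1)^4*40=40
(-1)^5*65=-65
chi=30


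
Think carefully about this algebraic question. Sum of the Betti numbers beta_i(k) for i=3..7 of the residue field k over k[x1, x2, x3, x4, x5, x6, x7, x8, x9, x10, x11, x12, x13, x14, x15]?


Koszul resolution: beta_i(k)=C(n,i), n=15
C(15,3)=455, C(15,4)=1365, C(15,5)=3003, C(15,6)=5005, C(15,7)=6435
Sum=16263


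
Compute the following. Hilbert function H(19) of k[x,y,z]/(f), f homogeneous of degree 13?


C(21,2)-C(8,2)=210-28=182


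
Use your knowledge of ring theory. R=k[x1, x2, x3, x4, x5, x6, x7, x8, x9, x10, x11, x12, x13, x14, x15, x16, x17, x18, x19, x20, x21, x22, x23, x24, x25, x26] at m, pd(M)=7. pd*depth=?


pd+depth=26
depth=26-7=19
pd*depth=7*19=133


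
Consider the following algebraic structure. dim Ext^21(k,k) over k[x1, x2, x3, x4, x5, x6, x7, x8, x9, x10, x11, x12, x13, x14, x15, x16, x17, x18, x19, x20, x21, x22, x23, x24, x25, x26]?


C(n,i)=C(26,21)=65780


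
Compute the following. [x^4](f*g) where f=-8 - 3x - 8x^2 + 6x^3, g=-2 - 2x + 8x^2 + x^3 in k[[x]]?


[x^4] = sum a_i*b_j, i+j=4
  -3*1=-3
  -8*8=-64
  6*-2=-12
Sum=-79


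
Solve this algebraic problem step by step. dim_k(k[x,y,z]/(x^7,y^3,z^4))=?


Basis: x^iy^jz^k, i<7,j<3,k<4
7*3*4=84


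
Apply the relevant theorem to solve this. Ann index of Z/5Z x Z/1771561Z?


Exponent = lcm of the cyclic orders; pairwise coprime => product.
5^1*11^6=5*1771561=8857805


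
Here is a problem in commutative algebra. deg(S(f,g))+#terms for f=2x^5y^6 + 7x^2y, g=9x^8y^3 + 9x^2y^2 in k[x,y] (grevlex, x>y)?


LT(f)=2x^5y^6, LT(g)=9x^8y^3
lcm(LM)=x^8y^6
S(f,g) (scaled by 18 to clear denominators) = 9x^3*f - 2y^3*g = -18x^2y^5 + 63x^5y
2 terms, deg 7.
7+2=9


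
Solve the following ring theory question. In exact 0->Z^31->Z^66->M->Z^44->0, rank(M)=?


Alt sum=0:
(-1)^0*31 + (-1)^1*66 + (-1)^2*? + (-1)^3*44=0
rank(M)=79


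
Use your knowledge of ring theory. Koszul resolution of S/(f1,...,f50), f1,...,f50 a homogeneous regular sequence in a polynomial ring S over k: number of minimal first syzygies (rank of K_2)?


Regular sequence => Koszul complex is the minimal free resolution.
Syz_1 minimally generated by Koszul relations f_i*e_j - f_j*e_i (i<j): mu(Syz_1) = beta_2 = C(m,2) = m(m-1)/2
m=50
50*49/2 = 1225


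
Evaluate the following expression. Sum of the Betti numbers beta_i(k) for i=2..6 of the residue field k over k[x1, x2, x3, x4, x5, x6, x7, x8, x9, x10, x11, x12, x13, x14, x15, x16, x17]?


Koszul resolution: beta_i(k)=C(n,i), n=17
C(17,2)=136, C(17,3)=680, C(17,4)=2380, C(17,5)=6188, C(17,6)=12376
Sum=21760


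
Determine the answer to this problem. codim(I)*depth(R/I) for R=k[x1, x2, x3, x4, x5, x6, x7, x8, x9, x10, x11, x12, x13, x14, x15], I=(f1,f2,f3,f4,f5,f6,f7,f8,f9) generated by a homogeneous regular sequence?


codim=9, depth=dim(R/I)=15-9=6
Product=9*6=54


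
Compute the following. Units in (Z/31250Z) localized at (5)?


Local ring = Z/15625Z.
phi(15625) = 5^5*(5-1) = 12500


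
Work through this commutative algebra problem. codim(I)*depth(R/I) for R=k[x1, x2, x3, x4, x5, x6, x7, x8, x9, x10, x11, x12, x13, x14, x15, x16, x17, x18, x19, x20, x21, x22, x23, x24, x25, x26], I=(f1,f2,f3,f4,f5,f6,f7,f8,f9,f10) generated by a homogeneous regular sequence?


codim=10, depth=dim(R/I)=26-10=16
Product=10*16=160


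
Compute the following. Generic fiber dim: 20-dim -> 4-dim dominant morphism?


dim(fiber)=dim(X)-dim(Y)=20-4=16


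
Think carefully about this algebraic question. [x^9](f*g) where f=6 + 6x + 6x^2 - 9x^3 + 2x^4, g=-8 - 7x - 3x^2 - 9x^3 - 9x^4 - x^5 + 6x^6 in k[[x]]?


[x^9] = sum a_i*b_j, i+j=9
  -9*6=-54
  2*-1=-2
Sum=-56


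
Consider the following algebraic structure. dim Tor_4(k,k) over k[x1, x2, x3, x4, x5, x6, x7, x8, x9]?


Koszul: C(n,i)=C(9,4)=126


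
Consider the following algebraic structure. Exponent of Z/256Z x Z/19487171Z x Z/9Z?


Exponent = lcm of the cyclic orders; pairwise coprime => product.
2^8*11^7*3^2=256*19487171*9=44898441984


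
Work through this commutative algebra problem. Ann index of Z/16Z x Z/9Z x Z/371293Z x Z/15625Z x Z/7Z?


Exponent = lcm of the cyclic orders; pairwise coprime => product.
2^4*3^2*13^5*5^6*7^1=16*9*371293*15625*7=5847864750000


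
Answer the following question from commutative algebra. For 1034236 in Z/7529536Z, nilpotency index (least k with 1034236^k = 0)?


1034236^k mod 7529536:
k=1: 1034236
k=2: 5749072
k=3: 3358656
k=4: 4456256
k=5: 6453888
k=6: 0
First zero at k = 6


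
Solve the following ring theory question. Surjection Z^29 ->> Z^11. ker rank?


rank(ker) = 29-11 = 18


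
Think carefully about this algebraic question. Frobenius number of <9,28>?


gcd(9,28)=1 => F=ab-a-b=9*28-9-28=252-37=215


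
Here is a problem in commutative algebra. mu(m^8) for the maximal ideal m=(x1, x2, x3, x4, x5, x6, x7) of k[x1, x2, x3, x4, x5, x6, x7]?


Graded Nakayama: mu(m^d) = dim_k (m^d/m^(d+1)) = #degree-8 monomials in 7 vars
C(n+d-1,d)=C(14,8)=3003


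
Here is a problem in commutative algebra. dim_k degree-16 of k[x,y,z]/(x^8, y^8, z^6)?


Need i<8, j<8, k<6 with i+j+k=16.
For each i, j ranges over max(0,16-i-5)..min(7,16-i):
  i=0: j in [11,7] -> 0
  i=1: j in [10,7] -> 0
  i=2: j in [9,7] -> 0
  i=3: j in [8,7] -> 0
  i=4: j in [7,7] -> 1
  i=5: j in [6,7] -> 2
  i=6: j in [5,7] -> 3
  i=7: j in [4,7] -> 4
H(16) = 0+0+0+0+1+2+3+4 = 10


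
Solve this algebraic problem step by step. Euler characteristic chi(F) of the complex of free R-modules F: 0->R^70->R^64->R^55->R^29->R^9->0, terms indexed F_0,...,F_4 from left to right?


chi = sum (-1)^i * rank:
(-1)^0*70=70
(-1)^1*64=-64
(-1)^2*55=55
(-1)^3*29=-29
(-1)^4*9=9
chi=41


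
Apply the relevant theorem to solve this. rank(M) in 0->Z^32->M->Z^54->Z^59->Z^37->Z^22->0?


Alt sum=0:
(-1)^0*32 + (-1)^1*? + (-1)^2*54 + (-1)^3*59 + (-1)^4*37 + (-1)^5*22=0
rank(M)=42


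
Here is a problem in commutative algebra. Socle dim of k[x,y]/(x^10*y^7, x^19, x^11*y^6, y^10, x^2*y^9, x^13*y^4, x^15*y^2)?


Socle = ann(m) = span of standard monomials u with x*u, y*u in I (staircase corners).
Minimal generators: x^19, x^15*y^2, x^13*y^4, x^11*y^6, x^10*y^7, x^2*y^9, y^10
Corners: xy^9, x^9y^8, x^10y^6, x^12y^5, x^14y^3, x^18y
Socle dim=6


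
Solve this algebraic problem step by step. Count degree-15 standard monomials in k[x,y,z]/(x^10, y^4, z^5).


Need i<10, j<4, k<5 with i+j+k=15.
For each i, j ranges over max(0,15-i-4)..min(3,15-i):
  i=0: j in [11,3] -> 0
  i=1: j in [10,3] -> 0
  i=2: j in [9,3] -> 0
  i=3: j in [8,3] -> 0
  i=4: j in [7,3] -> 0
  i=5: j in [6,3] -> 0
  i=6: j in [5,3] -> 0
  i=7: j in [4,3] -> 0
  i=8: j in [3,3] -> 1
  i=9: j in [2,3] -> 2
H(15) = 0+0+0+0+0+0+0+0+1+2 = 3


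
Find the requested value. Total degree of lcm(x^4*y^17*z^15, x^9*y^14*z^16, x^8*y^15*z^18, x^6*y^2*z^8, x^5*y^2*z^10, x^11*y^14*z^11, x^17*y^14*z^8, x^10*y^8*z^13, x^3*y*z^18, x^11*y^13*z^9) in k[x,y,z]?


lcm = componentwise max:
x: max(4,9,8,6,5,11,17,10,3,11)=17
y: max(17,14,15,2,2,14,14,8,1,13)=17
z: max(15,16,18,8,10,11,8,13,18,9)=18
Total=17+17+18=52


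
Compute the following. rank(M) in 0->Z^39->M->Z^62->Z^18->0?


Alt sum=0:
(-1)^0*39 + (-1)^1*? + (-1)^2*62 + (-1)^3*18=0
rank(M)=83


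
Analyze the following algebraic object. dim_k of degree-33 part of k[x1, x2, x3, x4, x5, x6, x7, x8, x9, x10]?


C(d+n-1,n-1)=C(42,9)=445891810


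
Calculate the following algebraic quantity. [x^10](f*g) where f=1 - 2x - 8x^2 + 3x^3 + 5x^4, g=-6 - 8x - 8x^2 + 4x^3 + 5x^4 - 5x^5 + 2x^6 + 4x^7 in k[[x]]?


[x^10] = sum a_i*b_j, i+j=10
  3*4=12
  5*2=10
Sum=22


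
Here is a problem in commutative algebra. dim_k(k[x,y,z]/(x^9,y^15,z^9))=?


Basis: x^iy^jz^k, i<9,j<15,k<9
9*15*9=1215


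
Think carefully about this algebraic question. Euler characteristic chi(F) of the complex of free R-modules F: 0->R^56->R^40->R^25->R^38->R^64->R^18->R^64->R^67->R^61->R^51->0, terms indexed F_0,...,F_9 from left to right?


chi = sum (-1)^i * rank:
(-1)^0*56=56
(-1)^1*40=-40
(-1)^2*25=25
(-1)^3*38=-38
(-1)^4*64=64
(-1)^5*18=-18
(-1)^6*64=64
(-1)^7*67=-67
(-1)^8*61=61
(-1)^9*51=-51
chi=56


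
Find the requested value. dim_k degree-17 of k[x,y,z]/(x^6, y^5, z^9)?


Need i<6, j<5, k<9 with i+j+k=17.
For each i, j ranges over max(0,17-i-8)..min(4,17-i):
  i=0: j in [9,4] -> 0
  i=1: j in [8,4] -> 0
  i=2: j in [7,4] -> 0
  i=3: j in [6,4] -> 0
  i=4: j in [5,4] -> 0
  i=5: j in [4,4] -> 1
H(17) = 0+0+0+0+0+1 = 1


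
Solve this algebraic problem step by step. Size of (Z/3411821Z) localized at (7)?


7-primary part: 3411821=7^6*29
Size=7^6=117649


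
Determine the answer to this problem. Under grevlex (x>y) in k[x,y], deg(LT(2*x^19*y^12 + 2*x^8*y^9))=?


LT: 2*x^19*y^12
deg_x=19, deg_y=12
Total=19+12=31


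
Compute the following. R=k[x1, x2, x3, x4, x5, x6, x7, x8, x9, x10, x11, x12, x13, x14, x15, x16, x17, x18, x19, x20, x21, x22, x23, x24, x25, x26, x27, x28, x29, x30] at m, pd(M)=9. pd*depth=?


pd+depth=30
depth=30-9=21
pd*depth=9*21=189


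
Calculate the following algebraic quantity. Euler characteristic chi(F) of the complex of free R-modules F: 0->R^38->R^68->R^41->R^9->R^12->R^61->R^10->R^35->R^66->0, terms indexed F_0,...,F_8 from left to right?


chi = sum (-1)^i * rank:
(-1)^0*38=38
(-1)^1*68=-68
(-1)^2*41=41
(-1)^3*9=-9
(-1)^4*12=12
(-1)^5*61=-61
(-1)^6*10=10
(-1)^7*35=-35
(-1)^8*66=66
chi=-6


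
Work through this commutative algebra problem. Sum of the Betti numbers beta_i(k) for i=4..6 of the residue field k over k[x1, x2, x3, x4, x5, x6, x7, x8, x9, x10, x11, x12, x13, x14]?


Koszul resolution: beta_i(k)=C(n,i), n=14
C(14,4)=1001, C(14,5)=2002, C(14,6)=3003
Sum=6006


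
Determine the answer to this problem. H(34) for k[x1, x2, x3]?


C(d+n-1,n-1)=C(36,2)=630


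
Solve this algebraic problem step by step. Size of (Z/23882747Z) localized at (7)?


7-primary part: 23882747=7^7*29
Size=7^7=823543


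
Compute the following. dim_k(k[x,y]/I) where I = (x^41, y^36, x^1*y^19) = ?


k[x,y]/I, I = (x^41, y^36, x^1*y^19)
Rect: 41x36=1476. Corner: (41-1)x(36-19)=680.
dim = 1476-680 = 796


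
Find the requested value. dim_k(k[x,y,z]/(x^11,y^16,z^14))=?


Basis: x^iy^jz^k, i<11,j<16,k<14
11*16*14=2464


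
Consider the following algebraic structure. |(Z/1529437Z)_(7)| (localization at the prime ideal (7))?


7-primary part: 1529437=7^6*13
Size=7^6=117649


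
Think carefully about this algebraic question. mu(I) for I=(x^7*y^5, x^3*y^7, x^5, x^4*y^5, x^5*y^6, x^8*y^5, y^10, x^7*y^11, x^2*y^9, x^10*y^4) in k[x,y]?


Remove redundant (divisible by others).
x^10*y^4 redundant.
x^8*y^5 redundant.
x^7*y^11 redundant.
x^5*y^6 redundant.
x^7*y^5 redundant.
Min: x^5, x^4*y^5, x^3*y^7, x^2*y^9, y^10
Count=5


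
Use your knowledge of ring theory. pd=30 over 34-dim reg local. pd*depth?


pd+depth=34
depth=34-30=4
pd*depth=30*4=120


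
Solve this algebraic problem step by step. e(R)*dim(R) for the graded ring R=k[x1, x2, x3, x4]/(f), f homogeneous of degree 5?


e(R)=deg(f)=5, dim(R)=4-1=3
e*dim=5*3=15


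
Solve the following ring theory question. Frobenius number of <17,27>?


gcd(17,27)=1 => F=ab-a-b=17*27-17-27=459-44=415


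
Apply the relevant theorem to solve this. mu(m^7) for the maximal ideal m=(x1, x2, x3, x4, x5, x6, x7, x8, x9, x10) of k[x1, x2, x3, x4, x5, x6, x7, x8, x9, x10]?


Graded Nakayama: mu(m^d) = dim_k (m^d/m^(d+1)) = #degree-7 monomials in 10 vars
C(n+d-1,d)=C(16,7)=11440


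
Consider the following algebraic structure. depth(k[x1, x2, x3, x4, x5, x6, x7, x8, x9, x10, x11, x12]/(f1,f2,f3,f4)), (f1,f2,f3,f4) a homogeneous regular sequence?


depth(R)=12
depth(R/I)=12-4=8


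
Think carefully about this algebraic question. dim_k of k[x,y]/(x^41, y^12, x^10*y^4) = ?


k[x,y]/I, I = (x^41, y^12, x^10*y^4)
Rect: 41x12=492. Corner: (41-10)x(12-4)=248.
dim = 492-248 = 244


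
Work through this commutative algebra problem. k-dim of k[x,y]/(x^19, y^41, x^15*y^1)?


k[x,y]/I, I = (x^19, y^41, x^15*y^1)
Rect: 19x41=779. Corner: (19-15)x(41-1)=160.
dim = 779-160 = 619
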